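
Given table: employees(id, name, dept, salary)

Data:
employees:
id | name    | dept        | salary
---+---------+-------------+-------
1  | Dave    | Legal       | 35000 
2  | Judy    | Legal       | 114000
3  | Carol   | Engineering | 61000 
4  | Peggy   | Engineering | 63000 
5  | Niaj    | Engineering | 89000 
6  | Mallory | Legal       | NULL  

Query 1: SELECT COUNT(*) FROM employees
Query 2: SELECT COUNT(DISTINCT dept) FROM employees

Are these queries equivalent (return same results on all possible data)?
No, not equivalent

Query 1 returns: [(6,)]
Query 2 returns: [(2,)]

Reason: COUNT(*) counts rows, COUNT(DISTINCT dept) counts unique depts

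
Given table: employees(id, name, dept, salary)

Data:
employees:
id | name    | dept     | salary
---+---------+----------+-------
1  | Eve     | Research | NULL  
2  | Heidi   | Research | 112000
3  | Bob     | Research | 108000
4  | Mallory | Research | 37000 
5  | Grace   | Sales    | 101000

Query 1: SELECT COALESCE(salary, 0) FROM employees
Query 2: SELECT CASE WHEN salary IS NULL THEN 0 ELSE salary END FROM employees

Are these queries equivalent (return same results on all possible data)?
Yes, equivalent

Both queries return: [(0,), (37000,), (101000,), (108000,), (112000,)]

Reason: COALESCE vs CASE for NULL handling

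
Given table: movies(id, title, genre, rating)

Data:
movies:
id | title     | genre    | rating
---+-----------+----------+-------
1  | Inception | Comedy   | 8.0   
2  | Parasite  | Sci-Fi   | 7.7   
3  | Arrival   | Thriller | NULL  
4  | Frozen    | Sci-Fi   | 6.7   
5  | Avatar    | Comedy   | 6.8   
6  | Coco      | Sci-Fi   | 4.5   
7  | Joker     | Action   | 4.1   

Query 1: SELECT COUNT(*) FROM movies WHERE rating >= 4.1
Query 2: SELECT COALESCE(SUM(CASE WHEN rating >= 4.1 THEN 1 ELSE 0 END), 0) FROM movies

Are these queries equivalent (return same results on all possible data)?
Yes, equivalent

Both queries return: [(6,)]

Reason: COUNT with WHERE vs conditional SUM (COALESCE handles empty-table NULL)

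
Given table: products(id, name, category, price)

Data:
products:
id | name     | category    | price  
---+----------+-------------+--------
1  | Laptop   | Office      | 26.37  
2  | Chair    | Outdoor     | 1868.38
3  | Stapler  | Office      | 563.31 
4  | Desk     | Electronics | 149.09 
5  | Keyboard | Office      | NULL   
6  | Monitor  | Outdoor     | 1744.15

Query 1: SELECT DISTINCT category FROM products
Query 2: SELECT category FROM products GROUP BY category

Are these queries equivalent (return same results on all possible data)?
Yes, equivalent

Both queries return: [('Electronics',), ('Office',), ('Outdoor',)]

Reason: Both get unique categorys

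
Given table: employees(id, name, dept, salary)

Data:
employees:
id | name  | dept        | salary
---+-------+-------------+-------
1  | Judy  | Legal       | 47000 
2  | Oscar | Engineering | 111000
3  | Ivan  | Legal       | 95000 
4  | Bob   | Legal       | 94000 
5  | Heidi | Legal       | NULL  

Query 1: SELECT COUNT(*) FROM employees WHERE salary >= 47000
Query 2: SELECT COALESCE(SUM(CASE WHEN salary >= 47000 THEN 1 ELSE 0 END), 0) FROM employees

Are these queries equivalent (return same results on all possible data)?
Yes, equivalent

Both queries return: [(4,)]

Reason: COUNT with WHERE vs conditional SUM (COALESCE handles empty-table NULL)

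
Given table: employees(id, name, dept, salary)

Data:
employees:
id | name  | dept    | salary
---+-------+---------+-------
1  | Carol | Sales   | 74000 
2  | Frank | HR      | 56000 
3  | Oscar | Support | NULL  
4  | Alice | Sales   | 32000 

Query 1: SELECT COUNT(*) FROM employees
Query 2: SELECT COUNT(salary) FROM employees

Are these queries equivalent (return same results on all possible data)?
No, not equivalent

Query 1 returns: [(4,)]
Query 2 returns: [(3,)]

Reason: COUNT(*) includes NULLs, COUNT(column) excludes them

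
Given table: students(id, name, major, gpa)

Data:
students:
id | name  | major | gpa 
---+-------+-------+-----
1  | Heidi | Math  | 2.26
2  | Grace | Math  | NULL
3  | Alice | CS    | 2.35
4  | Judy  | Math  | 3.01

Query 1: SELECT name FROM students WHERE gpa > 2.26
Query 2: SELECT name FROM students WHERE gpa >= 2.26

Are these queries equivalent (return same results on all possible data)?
No, not equivalent

Query 1 returns: [('Alice',), ('Judy',)]
Query 2 returns: [('Heidi',), ('Alice',), ('Judy',)]

Reason: > vs >= gives different results when gpa = 2.26 exists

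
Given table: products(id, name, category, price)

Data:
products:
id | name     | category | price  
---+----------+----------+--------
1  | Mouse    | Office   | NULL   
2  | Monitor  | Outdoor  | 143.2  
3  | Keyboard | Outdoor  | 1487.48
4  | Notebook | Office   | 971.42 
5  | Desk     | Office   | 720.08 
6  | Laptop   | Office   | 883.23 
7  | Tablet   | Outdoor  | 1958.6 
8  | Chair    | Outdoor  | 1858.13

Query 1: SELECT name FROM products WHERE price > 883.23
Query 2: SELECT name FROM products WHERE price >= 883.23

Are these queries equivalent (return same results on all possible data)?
No, not equivalent

Query 1 returns: [('Keyboard',), ('Notebook',), ('Tablet',), ('Chair',)]
Query 2 returns: [('Keyboard',), ('Notebook',), ('Laptop',), ('Tablet',), ('Chair',)]

Reason: > vs >= gives different results when price = 883.23 exists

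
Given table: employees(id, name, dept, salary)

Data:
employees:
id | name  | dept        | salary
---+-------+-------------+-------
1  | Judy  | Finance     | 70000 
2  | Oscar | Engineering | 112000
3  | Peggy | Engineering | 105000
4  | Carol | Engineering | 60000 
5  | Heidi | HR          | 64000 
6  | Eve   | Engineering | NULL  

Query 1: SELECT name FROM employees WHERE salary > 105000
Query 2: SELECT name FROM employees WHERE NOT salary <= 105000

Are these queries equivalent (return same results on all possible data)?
Yes, equivalent

Both queries return: [('Oscar',)]

Reason: Both filter salary > 105000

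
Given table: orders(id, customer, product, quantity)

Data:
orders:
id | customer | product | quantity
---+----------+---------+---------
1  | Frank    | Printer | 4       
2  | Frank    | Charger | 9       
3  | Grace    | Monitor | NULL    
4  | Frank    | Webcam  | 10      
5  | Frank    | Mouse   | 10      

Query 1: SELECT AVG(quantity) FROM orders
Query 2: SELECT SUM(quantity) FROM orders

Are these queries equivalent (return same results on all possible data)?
No, not equivalent

Query 1 returns: [(8.25,)]
Query 2 returns: [(33,)]

Reason: AVG vs SUM give different aggregate values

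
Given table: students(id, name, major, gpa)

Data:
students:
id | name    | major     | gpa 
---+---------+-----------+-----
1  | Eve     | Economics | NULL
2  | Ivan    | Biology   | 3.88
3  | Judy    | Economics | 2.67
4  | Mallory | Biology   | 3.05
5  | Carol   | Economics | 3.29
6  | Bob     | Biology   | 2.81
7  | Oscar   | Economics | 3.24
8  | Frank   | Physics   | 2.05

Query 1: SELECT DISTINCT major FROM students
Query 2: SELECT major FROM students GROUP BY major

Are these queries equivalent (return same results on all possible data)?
Yes, equivalent

Both queries return: [('Biology',), ('Economics',), ('Physics',)]

Reason: Both get unique majors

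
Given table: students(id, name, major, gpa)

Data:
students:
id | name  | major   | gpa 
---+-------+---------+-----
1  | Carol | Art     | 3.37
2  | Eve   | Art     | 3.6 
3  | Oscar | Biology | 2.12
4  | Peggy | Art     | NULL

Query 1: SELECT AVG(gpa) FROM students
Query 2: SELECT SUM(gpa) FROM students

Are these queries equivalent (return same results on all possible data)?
No, not equivalent

Query 1 returns: [(3.03,)]
Query 2 returns: [(9.09,)]

Reason: AVG vs SUM give different aggregate values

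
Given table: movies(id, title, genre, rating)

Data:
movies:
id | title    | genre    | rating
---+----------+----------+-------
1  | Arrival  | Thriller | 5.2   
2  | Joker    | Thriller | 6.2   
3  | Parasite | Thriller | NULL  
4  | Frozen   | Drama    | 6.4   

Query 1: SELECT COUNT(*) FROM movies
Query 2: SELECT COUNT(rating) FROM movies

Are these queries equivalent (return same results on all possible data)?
No, not equivalent

Query 1 returns: [(4,)]
Query 2 returns: [(3,)]

Reason: COUNT(*) includes NULLs, COUNT(column) excludes them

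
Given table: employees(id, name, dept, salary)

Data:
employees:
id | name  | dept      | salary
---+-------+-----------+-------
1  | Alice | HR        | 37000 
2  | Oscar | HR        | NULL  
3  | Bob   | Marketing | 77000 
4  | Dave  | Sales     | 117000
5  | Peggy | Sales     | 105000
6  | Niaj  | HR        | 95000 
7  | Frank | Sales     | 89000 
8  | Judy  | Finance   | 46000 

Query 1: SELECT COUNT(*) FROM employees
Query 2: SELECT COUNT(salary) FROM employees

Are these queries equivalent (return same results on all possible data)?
No, not equivalent

Query 1 returns: [(8,)]
Query 2 returns: [(7,)]

Reason: COUNT(*) includes NULLs, COUNT(column) excludes them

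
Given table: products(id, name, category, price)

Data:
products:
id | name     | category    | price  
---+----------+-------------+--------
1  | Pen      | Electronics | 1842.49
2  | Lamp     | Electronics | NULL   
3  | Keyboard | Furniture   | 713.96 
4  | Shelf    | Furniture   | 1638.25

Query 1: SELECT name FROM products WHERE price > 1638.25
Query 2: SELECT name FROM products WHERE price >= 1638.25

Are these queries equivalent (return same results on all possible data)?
No, not equivalent

Query 1 returns: [('Pen',)]
Query 2 returns: [('Pen',), ('Shelf',)]

Reason: > vs >= gives different results when price = 1638.25 exists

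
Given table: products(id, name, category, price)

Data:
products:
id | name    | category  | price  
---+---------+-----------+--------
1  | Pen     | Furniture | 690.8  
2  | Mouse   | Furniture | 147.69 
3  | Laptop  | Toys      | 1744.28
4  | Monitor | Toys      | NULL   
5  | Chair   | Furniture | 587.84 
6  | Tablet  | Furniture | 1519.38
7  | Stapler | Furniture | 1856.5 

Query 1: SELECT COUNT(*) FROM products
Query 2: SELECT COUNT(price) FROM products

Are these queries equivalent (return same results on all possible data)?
No, not equivalent

Query 1 returns: [(7,)]
Query 2 returns: [(6,)]

Reason: COUNT(*) includes NULLs, COUNT(column) excludes them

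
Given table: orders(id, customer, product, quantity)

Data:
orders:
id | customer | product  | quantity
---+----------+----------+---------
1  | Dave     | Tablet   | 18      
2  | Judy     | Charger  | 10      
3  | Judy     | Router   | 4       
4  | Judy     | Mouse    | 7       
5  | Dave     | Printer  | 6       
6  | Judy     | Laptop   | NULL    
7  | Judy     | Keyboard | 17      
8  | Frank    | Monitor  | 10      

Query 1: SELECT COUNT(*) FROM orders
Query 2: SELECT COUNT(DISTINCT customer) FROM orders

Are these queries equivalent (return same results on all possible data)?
No, not equivalent

Query 1 returns: [(8,)]
Query 2 returns: [(3,)]

Reason: COUNT(*) counts rows, COUNT(DISTINCT customer) counts unique customers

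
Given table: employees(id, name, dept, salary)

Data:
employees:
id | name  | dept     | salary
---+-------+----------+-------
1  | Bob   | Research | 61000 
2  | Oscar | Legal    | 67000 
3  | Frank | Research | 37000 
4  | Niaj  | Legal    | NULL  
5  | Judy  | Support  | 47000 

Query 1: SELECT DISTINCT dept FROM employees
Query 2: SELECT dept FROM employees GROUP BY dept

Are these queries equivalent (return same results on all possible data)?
Yes, equivalent

Both queries return: [('Legal',), ('Research',), ('Support',)]

Reason: Both get unique depts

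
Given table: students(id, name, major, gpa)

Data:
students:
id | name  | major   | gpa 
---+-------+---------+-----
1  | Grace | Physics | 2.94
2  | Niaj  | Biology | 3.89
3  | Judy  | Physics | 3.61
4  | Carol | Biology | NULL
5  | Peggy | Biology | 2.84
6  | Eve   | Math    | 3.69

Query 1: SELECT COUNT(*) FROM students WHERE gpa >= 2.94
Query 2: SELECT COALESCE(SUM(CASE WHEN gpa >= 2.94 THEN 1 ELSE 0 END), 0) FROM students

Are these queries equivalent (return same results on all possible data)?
Yes, equivalent

Both queries return: [(4,)]

Reason: COUNT with WHERE vs conditional SUM (COALESCE handles empty-table NULL)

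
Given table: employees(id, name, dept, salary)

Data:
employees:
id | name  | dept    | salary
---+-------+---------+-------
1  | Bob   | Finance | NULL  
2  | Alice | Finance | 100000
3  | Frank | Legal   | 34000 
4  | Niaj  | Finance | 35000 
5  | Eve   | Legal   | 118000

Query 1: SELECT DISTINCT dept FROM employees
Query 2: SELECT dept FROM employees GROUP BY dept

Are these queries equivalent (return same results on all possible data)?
Yes, equivalent

Both queries return: [('Finance',), ('Legal',)]

Reason: Both get unique depts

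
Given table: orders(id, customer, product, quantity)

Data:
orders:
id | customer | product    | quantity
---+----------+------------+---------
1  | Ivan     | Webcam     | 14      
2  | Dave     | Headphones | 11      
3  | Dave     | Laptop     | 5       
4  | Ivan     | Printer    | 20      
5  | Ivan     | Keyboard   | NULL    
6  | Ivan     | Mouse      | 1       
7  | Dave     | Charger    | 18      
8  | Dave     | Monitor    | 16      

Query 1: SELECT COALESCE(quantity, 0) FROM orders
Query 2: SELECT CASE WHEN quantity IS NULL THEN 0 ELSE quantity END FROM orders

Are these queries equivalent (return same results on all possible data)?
Yes, equivalent

Both queries return: [(0,), (1,), (5,), (11,), (14,), (16,), (18,), (20,)]

Reason: COALESCE vs CASE for NULL handling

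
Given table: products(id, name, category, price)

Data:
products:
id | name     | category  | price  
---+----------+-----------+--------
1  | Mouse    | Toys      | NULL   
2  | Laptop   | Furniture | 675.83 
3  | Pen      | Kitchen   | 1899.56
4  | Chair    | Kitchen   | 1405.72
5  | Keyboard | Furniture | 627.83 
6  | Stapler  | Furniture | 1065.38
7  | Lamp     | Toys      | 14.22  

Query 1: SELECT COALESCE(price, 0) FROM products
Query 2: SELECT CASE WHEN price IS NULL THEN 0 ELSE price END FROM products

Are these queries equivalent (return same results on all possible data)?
Yes, equivalent

Both queries return: [(0,), (14.22,), (627.83,), (675.83,), (1065.38,), (1405.72,), (1899.56,)]

Reason: COALESCE vs CASE for NULL handling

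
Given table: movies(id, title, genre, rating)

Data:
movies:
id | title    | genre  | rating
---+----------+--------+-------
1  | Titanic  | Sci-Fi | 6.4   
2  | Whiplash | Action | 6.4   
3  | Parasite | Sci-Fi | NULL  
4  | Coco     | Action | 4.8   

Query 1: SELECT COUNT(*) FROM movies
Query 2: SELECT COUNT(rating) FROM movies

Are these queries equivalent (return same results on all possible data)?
No, not equivalent

Query 1 returns: [(4,)]
Query 2 returns: [(3,)]

Reason: COUNT(*) includes NULLs, COUNT(column) excludes them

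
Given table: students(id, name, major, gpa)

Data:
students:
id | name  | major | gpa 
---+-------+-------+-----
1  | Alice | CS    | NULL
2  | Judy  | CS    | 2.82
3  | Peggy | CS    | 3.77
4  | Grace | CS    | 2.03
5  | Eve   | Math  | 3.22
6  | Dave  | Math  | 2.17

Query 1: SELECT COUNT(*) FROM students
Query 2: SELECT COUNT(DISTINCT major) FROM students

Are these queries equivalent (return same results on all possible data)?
No, not equivalent

Query 1 returns: [(6,)]
Query 2 returns: [(2,)]

Reason: COUNT(*) counts rows, COUNT(DISTINCT major) counts unique majors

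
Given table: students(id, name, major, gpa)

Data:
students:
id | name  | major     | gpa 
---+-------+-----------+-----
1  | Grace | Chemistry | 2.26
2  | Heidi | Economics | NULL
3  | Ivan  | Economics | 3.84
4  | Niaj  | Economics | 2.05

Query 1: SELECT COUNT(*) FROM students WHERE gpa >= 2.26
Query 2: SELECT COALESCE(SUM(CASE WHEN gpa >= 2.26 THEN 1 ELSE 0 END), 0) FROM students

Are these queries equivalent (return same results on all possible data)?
Yes, equivalent

Both queries return: [(2,)]

Reason: COUNT with WHERE vs conditional SUM (COALESCE handles empty-table NULL)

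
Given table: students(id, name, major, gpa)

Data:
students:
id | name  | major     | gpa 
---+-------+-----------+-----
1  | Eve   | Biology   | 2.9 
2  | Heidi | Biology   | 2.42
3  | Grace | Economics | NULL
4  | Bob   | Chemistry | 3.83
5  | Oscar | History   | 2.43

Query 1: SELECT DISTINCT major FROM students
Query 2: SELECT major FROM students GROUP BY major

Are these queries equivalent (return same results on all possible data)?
Yes, equivalent

Both queries return: [('Biology',), ('Chemistry',), ('Economics',), ('History',)]

Reason: Both get unique majors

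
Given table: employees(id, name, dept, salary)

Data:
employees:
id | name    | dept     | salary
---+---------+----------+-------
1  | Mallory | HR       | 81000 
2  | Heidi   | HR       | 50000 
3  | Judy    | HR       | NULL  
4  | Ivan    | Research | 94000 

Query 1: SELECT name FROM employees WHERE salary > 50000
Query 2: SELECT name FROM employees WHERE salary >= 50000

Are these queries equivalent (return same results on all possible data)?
No, not equivalent

Query 1 returns: [('Mallory',), ('Ivan',)]
Query 2 returns: [('Mallory',), ('Heidi',), ('Ivan',)]

Reason: > vs >= gives different results when salary = 50000 exists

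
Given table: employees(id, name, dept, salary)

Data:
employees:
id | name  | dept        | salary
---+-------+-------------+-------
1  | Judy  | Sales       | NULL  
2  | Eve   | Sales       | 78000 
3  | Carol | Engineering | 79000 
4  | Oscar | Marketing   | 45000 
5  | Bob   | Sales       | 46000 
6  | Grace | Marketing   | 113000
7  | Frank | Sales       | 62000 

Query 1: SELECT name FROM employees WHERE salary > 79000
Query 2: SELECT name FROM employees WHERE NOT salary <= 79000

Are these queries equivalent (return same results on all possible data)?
Yes, equivalent

Both queries return: [('Grace',)]

Reason: Both filter salary > 79000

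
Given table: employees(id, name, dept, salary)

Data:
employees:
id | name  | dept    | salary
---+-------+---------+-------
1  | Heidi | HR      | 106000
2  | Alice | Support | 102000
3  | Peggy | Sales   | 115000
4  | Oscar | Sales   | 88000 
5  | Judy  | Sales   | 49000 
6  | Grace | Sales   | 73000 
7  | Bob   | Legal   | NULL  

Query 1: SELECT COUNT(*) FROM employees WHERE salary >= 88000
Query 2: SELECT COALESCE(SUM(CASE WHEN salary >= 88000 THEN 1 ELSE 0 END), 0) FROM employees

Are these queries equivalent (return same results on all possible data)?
Yes, equivalent

Both queries return: [(4,)]

Reason: COUNT with WHERE vs conditional SUM (COALESCE handles empty-table NULL)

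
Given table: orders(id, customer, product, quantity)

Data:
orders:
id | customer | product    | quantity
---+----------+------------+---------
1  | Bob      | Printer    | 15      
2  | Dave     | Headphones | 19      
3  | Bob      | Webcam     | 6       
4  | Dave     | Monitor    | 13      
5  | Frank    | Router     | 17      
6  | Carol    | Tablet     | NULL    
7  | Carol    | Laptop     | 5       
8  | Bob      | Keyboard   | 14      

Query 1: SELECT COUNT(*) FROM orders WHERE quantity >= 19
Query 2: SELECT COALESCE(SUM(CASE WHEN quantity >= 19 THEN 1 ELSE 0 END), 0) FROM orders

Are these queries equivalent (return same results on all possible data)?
Yes, equivalent

Both queries return: [(1,)]

Reason: COUNT with WHERE vs conditional SUM (COALESCE handles empty-table NULL)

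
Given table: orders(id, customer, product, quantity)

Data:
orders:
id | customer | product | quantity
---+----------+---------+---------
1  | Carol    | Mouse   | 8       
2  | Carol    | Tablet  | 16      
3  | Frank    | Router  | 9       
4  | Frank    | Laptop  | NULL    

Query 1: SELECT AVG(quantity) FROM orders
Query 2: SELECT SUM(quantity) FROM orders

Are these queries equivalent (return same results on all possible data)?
No, not equivalent

Query 1 returns: [(11.0,)]
Query 2 returns: [(33,)]

Reason: AVG vs SUM give different aggregate values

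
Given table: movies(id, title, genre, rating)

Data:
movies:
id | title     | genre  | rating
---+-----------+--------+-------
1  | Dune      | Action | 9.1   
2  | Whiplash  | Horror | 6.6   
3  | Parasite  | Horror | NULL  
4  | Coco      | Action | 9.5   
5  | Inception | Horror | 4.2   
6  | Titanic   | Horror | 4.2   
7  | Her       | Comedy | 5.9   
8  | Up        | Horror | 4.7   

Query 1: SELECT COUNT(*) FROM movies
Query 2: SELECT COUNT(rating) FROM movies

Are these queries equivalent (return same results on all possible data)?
No, not equivalent

Query 1 returns: [(8,)]
Query 2 returns: [(7,)]

Reason: COUNT(*) includes NULLs, COUNT(column) excludes them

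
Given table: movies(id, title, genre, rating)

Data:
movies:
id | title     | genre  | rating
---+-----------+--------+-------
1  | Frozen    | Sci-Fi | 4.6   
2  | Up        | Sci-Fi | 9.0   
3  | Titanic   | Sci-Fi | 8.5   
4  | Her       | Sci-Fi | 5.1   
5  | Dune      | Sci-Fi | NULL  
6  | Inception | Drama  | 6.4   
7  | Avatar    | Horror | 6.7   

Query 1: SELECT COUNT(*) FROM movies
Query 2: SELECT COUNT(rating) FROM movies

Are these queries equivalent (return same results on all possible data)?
No, not equivalent

Query 1 returns: [(7,)]
Query 2 returns: [(6,)]

Reason: COUNT(*) includes NULLs, COUNT(column) excludes them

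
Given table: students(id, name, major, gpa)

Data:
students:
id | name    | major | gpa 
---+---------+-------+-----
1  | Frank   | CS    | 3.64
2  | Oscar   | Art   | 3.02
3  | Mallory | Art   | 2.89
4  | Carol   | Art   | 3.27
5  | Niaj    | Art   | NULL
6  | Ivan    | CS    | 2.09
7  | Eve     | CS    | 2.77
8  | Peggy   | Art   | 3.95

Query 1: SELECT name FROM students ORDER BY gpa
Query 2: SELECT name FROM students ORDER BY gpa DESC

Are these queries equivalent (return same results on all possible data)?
No, not equivalent

Query 1 returns: [('Niaj',), ('Ivan',), ('Eve',), ('Mallory',), ('Oscar',), ('Carol',), ('Frank',), ('Peggy',)]
Query 2 returns: [('Peggy',), ('Frank',), ('Carol',), ('Oscar',), ('Mallory',), ('Eve',), ('Ivan',), ('Niaj',)]

Reason: ASC vs DESC gives opposite ordering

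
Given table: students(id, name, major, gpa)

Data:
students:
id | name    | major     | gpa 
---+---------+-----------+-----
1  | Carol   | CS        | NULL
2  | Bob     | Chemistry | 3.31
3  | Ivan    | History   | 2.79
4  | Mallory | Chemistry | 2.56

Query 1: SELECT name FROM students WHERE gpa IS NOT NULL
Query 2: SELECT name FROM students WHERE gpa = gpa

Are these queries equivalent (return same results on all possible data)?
Yes, equivalent

Both queries return: [('Bob',), ('Ivan',), ('Mallory',)]

Reason: IS NOT NULL vs self-equality (both exclude NULLs)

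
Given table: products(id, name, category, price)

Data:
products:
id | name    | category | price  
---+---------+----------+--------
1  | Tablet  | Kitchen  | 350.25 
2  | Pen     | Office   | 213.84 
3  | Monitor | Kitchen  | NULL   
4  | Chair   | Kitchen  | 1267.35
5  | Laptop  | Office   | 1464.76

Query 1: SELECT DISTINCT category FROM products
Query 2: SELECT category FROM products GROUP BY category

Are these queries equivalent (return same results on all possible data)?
Yes, equivalent

Both queries return: [('Kitchen',), ('Office',)]

Reason: Both get unique categorys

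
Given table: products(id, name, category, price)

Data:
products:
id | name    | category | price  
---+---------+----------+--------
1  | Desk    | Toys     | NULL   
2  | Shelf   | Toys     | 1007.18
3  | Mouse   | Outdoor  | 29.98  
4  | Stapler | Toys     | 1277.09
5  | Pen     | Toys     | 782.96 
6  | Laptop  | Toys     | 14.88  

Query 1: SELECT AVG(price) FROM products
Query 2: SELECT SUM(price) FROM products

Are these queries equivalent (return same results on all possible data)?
No, not equivalent

Query 1 returns: [(622.4179999999999,)]
Query 2 returns: [(3112.0899999999997,)]

Reason: AVG vs SUM give different aggregate values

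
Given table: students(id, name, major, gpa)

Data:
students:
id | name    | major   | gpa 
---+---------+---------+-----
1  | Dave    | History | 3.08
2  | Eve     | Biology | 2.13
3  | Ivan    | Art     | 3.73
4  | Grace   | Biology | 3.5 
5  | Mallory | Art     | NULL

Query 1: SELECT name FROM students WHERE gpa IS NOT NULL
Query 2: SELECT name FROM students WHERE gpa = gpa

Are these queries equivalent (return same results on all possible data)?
Yes, equivalent

Both queries return: [('Dave',), ('Eve',), ('Grace',), ('Ivan',)]

Reason: IS NOT NULL vs self-equality (both exclude NULLs)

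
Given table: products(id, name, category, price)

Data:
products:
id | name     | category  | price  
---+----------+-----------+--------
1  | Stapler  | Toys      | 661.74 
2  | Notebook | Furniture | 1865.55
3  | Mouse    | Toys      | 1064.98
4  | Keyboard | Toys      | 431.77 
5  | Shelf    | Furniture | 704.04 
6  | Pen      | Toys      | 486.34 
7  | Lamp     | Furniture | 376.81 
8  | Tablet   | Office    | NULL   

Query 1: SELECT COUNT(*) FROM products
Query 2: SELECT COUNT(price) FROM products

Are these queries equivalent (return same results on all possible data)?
No, not equivalent

Query 1 returns: [(8,)]
Query 2 returns: [(7,)]

Reason: COUNT(*) includes NULLs, COUNT(column) excludes them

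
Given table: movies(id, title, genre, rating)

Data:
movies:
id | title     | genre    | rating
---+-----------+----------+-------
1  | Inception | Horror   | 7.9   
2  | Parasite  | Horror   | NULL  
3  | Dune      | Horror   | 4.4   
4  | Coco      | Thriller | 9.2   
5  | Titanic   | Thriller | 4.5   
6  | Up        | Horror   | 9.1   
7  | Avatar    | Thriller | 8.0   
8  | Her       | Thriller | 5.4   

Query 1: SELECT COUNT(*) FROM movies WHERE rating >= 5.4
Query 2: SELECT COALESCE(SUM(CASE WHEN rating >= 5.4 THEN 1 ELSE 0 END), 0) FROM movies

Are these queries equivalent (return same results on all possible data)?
Yes, equivalent

Both queries return: [(5,)]

Reason: COUNT with WHERE vs conditional SUM (COALESCE handles empty-table NULL)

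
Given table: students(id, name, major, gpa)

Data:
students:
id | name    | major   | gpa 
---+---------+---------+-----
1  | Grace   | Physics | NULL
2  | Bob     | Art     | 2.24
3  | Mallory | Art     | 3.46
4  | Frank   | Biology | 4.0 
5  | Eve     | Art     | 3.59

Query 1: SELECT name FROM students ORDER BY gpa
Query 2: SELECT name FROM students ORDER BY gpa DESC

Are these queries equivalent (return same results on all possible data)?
No, not equivalent

Query 1 returns: [('Grace',), ('Bob',), ('Mallory',), ('Eve',), ('Frank',)]
Query 2 returns: [('Frank',), ('Eve',), ('Mallory',), ('Bob',), ('Grace',)]

Reason: ASC vs DESC gives opposite ordering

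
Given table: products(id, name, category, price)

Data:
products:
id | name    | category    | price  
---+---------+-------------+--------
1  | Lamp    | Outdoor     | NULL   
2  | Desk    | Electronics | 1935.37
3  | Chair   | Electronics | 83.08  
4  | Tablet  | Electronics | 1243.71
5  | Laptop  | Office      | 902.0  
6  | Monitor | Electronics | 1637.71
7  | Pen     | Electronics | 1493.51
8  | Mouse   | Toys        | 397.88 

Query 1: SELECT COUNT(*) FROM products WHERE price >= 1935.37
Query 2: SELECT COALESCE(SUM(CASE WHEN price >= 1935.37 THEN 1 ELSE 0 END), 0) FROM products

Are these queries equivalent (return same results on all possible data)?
Yes, equivalent

Both queries return: [(1,)]

Reason: COUNT with WHERE vs conditional SUM (COALESCE handles empty-table NULL)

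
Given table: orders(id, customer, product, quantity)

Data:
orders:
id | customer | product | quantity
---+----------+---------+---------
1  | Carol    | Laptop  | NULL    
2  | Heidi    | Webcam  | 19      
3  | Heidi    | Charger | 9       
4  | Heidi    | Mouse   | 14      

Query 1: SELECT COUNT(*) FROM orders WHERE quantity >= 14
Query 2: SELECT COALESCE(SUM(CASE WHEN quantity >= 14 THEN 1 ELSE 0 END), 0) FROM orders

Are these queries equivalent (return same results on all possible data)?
Yes, equivalent

Both queries return: [(2,)]

Reason: COUNT with WHERE vs conditional SUM (COALESCE handles empty-table NULL)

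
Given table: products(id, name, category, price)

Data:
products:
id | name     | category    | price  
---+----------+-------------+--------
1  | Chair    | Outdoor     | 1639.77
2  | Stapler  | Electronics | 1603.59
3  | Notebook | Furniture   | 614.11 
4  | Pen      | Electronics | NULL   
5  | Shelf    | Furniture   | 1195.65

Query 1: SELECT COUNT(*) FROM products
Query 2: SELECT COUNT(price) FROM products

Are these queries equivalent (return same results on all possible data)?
No, not equivalent

Query 1 returns: [(5,)]
Query 2 returns: [(4,)]

Reason: COUNT(*) includes NULLs, COUNT(column) excludes them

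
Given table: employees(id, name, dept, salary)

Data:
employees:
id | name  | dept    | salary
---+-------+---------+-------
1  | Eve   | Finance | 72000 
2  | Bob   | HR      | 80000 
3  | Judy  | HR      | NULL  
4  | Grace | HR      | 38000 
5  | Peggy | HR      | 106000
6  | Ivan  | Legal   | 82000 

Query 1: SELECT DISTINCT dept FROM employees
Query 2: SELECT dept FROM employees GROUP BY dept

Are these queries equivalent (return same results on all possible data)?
Yes, equivalent

Both queries return: [('Finance',), ('HR',), ('Legal',)]

Reason: Both get unique depts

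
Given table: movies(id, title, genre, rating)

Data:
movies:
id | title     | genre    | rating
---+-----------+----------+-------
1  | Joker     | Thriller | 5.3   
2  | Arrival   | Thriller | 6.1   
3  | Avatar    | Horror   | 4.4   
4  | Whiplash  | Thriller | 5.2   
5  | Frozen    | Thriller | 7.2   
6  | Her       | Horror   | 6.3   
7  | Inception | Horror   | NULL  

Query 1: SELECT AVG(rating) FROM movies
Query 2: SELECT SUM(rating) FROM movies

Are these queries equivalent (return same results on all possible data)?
No, not equivalent

Query 1 returns: [(5.75,)]
Query 2 returns: [(34.5,)]

Reason: AVG vs SUM give different aggregate values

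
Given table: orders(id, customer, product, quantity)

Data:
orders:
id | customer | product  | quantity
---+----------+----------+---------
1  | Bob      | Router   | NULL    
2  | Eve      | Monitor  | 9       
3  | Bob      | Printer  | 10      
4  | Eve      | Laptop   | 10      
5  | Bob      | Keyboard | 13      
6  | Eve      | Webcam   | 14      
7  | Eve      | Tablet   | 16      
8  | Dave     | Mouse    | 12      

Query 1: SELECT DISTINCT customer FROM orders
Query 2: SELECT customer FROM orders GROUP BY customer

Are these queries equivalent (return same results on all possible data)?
Yes, equivalent

Both queries return: [('Bob',), ('Dave',), ('Eve',)]

Reason: Both get unique customers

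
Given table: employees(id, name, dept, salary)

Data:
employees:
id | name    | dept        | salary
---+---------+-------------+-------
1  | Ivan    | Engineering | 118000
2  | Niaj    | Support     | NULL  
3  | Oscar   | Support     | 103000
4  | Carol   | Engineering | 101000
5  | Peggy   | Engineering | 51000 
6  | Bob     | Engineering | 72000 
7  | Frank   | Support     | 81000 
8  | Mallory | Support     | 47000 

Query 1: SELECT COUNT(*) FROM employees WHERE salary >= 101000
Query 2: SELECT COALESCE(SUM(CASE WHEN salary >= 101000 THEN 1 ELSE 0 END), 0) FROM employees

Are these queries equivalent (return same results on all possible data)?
Yes, equivalent

Both queries return: [(3,)]

Reason: COUNT with WHERE vs conditional SUM (COALESCE handles empty-table NULL)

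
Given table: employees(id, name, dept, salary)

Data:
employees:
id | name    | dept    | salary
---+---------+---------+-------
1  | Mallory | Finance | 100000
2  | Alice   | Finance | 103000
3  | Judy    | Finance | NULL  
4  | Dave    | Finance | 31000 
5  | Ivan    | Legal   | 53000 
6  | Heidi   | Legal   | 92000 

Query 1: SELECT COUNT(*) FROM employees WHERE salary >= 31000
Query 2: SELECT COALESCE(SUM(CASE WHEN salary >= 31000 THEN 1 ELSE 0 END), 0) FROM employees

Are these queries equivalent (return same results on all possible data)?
Yes, equivalent

Both queries return: [(5,)]

Reason: COUNT with WHERE vs conditional SUM (COALESCE handles empty-table NULL)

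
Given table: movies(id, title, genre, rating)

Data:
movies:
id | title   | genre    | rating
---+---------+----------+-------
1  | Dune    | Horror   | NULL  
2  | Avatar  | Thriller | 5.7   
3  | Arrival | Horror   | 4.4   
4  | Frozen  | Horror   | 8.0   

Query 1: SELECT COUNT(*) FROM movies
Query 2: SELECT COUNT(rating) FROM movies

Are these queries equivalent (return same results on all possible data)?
No, not equivalent

Query 1 returns: [(4,)]
Query 2 returns: [(3,)]

Reason: COUNT(*) includes NULLs, COUNT(column) excludes them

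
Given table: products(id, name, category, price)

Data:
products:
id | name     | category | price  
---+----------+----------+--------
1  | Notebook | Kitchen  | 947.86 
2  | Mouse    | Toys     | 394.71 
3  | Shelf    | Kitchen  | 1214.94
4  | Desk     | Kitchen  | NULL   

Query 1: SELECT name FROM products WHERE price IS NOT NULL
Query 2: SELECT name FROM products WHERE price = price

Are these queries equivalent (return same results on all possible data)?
Yes, equivalent

Both queries return: [('Mouse',), ('Notebook',), ('Shelf',)]

Reason: IS NOT NULL vs self-equality (both exclude NULLs)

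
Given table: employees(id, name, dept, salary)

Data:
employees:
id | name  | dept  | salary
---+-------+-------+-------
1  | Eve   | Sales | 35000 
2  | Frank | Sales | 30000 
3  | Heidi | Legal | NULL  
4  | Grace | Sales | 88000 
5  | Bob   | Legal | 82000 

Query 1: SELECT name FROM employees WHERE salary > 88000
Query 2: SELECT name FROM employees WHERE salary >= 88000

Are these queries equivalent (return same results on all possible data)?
No, not equivalent

Query 1 returns: []
Query 2 returns: [('Grace',)]

Reason: > vs >= gives different results when salary = 88000 exists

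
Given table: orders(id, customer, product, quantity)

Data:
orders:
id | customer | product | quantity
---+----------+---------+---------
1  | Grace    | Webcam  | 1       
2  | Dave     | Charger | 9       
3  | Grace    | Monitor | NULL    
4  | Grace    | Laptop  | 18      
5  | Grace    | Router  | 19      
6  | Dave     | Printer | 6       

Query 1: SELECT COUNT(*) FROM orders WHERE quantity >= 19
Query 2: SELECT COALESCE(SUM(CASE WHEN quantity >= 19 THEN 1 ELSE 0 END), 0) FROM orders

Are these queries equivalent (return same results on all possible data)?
Yes, equivalent

Both queries return: [(1,)]

Reason: COUNT with WHERE vs conditional SUM (COALESCE handles empty-table NULL)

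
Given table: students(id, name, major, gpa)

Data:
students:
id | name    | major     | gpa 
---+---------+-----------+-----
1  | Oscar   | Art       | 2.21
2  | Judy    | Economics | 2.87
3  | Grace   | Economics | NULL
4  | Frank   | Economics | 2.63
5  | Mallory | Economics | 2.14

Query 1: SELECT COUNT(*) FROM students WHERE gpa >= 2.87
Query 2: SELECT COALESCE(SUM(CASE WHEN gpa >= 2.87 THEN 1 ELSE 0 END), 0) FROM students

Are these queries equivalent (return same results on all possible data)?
Yes, equivalent

Both queries return: [(1,)]

Reason: COUNT with WHERE vs conditional SUM (COALESCE handles empty-table NULL)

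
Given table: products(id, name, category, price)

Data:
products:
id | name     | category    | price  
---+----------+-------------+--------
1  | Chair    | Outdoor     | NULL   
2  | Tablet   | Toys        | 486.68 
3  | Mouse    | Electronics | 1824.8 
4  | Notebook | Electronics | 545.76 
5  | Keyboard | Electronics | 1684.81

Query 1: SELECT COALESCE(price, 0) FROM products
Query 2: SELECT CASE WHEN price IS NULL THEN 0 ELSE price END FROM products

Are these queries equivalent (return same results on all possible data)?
Yes, equivalent

Both queries return: [(0,), (486.68,), (545.76,), (1684.81,), (1824.8,)]

Reason: COALESCE vs CASE for NULL handling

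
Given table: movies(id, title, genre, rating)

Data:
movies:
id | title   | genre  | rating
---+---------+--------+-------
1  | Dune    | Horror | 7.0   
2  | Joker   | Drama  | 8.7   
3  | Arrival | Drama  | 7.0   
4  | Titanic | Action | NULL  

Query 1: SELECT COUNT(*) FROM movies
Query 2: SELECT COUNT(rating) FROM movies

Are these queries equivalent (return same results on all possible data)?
No, not equivalent

Query 1 returns: [(4,)]
Query 2 returns: [(3,)]

Reason: COUNT(*) includes NULLs, COUNT(column) excludes them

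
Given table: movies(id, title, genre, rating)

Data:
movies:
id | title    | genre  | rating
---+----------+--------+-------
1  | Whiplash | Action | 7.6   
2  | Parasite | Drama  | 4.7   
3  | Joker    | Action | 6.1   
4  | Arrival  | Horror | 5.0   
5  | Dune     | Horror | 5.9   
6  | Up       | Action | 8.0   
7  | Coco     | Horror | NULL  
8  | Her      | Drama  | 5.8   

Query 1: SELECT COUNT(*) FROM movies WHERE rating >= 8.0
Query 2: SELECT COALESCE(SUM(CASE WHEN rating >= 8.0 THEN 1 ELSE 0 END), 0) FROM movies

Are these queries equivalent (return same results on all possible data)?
Yes, equivalent

Both queries return: [(1,)]

Reason: COUNT with WHERE vs conditional SUM (COALESCE handles empty-table NULL)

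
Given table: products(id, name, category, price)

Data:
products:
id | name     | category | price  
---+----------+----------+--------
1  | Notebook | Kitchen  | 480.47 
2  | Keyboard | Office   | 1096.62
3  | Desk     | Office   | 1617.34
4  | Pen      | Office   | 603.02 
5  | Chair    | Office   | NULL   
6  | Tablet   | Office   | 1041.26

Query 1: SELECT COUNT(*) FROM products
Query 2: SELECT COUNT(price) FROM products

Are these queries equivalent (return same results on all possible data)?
No, not equivalent

Query 1 returns: [(6,)]
Query 2 returns: [(5,)]

Reason: COUNT(*) includes NULLs, COUNT(column) excludes them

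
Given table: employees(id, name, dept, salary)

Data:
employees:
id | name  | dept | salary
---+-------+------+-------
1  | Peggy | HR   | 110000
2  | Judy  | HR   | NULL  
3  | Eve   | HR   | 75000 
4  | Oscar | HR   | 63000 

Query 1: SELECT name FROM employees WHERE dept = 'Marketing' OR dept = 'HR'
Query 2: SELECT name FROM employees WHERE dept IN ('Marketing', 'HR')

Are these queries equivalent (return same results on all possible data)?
Yes, equivalent

Both queries return: [('Eve',), ('Judy',), ('Oscar',), ('Peggy',)]

Reason: OR vs IN are equivalent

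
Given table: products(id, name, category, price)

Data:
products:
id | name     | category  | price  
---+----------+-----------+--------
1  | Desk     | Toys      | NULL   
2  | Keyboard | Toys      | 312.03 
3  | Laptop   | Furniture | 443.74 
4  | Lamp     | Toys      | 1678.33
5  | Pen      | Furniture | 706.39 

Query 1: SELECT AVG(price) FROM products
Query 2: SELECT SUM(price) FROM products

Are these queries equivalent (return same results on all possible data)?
No, not equivalent

Query 1 returns: [(785.1225,)]
Query 2 returns: [(3140.49,)]

Reason: AVG vs SUM give different aggregate values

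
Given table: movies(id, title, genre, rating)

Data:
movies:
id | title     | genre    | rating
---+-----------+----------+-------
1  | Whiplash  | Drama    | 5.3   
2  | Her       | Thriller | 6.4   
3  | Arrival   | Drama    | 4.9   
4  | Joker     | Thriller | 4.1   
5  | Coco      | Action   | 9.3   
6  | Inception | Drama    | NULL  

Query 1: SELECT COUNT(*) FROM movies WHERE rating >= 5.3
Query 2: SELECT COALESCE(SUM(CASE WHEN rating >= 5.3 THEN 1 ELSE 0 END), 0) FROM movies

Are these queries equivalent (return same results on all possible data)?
Yes, equivalent

Both queries return: [(3,)]

Reason: COUNT with WHERE vs conditional SUM (COALESCE handles empty-table NULL)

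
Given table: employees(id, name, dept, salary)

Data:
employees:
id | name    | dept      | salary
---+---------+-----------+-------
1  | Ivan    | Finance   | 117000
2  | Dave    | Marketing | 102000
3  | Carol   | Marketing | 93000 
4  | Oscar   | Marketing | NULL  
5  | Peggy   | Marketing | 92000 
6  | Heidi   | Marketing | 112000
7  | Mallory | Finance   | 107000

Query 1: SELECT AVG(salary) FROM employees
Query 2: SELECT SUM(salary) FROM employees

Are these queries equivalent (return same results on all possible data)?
No, not equivalent

Query 1 returns: [(103833.33333333333,)]
Query 2 returns: [(623000,)]

Reason: AVG vs SUM give different aggregate values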